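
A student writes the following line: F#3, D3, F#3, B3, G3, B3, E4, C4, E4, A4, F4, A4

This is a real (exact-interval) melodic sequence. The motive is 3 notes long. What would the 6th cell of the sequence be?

With a 3-note motive the entries are F#3, B3, E4, A4, each up a 4th from the previous.
Continuing the starts: D5 → G5.
From G5 the exact shape gives G5 Eb5 G5.

G5 Eb5 G5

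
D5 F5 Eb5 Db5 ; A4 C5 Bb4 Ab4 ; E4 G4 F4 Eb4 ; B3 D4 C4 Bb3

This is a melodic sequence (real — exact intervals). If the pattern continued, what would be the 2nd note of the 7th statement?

Grouping in 4s, the 2nd note of each cell is F5, C5, G4, D4.
Each moves down a 4th. Continuing: A3 → E3 → B2.

B2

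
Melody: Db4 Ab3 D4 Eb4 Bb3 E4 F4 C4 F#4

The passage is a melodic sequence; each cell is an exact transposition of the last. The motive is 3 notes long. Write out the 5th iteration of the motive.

The 3-note cells begin on Db4, Eb4, F4 — each up a 2nd from the last.
Continuing the starts: G4 → A4.
Statement 5 starts on A4 and keeps the same exact contour: A4 E4 A#4.

A4 E4 A#4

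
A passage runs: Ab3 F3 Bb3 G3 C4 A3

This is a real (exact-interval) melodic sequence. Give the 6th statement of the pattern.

Unit = 2 notes; the statements start on Ab3, Bb3, C4, moving up a 2nd each time.
Extending up a 2nd: D4 → E4 → F#4.
Statement 6 starts on F#4 and keeps the same exact contour: F#4 D#4.

F#4 D#4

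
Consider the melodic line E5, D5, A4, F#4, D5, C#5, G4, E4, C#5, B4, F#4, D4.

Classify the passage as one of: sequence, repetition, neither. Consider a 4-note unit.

sequence

Each 4-note cell is the previous one transposed down a 2nd.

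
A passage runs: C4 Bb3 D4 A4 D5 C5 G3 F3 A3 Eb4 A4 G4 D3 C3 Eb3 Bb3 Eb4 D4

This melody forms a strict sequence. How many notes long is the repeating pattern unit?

6

18 notes total. Splitting into 3 groups of 6:
C4 Bb3 D4 A4 D5 C5 | G3 F3 A3 Eb4 A4 G4 | D3 C3 Eb3 Bb3 Eb4 D4
That's a consistent down a 4th shift per cell, and no other grouping gives one.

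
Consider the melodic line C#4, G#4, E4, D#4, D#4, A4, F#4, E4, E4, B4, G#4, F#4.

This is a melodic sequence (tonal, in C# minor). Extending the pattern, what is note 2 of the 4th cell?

With 4-note cells, note 2 of each statement runs G#4, A4, B4.
One more up a 2nd gives C#5.

C#5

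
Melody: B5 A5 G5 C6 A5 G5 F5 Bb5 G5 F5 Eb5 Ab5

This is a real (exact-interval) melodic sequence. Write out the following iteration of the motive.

F5 Eb5 Db5 Gb5

Unit = 4 notes; the statements start on B5, A5, G5, moving down a 2nd each time.
So cell 4 is F5 Eb5 Db5 Gb5.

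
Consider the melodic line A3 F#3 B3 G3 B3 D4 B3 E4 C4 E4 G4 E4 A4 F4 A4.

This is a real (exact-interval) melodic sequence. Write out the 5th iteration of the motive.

With a 5-note motive the entries are A3, D4, G4, each up a 4th from the previous.
Extending up a 4th: C5 → F5.
From F5 the exact shape gives F5 D5 G5 Eb5 G5.

F5 D5 G5 Eb5 G5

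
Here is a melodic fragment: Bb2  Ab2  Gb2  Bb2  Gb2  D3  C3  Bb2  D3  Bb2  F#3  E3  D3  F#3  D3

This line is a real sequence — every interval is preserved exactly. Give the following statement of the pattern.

A#3 G#3 F#3 A#3 F#3

The 5-note cells begin on Bb2, D3, F#3 — each up a 3rd from the last.
From A#3 the exact shape gives A#3 G#3 F#3 A#3 F#3.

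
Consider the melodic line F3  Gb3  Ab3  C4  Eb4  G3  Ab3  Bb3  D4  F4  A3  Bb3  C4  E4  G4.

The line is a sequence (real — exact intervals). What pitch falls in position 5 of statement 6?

C#5

The unit is 5 notes. Position-5 pitches of the 3 shown cells: Eb4, F4, G4.
Carrying that up a 2nd forward: A4 → B4 → C#5.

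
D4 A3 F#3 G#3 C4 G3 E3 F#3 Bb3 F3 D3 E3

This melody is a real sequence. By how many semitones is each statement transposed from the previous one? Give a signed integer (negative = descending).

With a 4-note motive the entries are D4, C4, Bb3, each down a 2nd from the previous.
Counting half-steps from D4 to C4: -2.

-2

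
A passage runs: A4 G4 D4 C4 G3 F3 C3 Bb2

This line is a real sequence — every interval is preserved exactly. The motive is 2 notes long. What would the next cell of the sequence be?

F2 Eb2

The 2-note cells begin on A4, D4, G3, C3 — each down a 5th from the last.
Statement 5 starts on F2 and keeps the same exact contour: F2 Eb2.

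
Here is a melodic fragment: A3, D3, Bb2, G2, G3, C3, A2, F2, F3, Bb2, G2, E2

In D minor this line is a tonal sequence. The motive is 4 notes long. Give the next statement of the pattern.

Unit = 4 notes; the statements start on A3, G3, F3, moving down a 2nd each time.
Statement 4 starts on E3 and keeps the same diatonic contour: E3 A2 F2 D2.

E3 A2 F2 D2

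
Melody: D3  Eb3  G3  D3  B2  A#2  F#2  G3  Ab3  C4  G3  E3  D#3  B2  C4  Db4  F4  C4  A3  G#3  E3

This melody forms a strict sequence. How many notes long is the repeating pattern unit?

7

There are 21 notes; a 7-note unit gives 3 cells:
D3 Eb3 G3 D3 B2 A#2 F#2 | G3 Ab3 C4 G3 E3 D#3 B2 | C4 Db4 F4 C4 A3 G#3 E3
That's a consistent up a 4th shift per cell, and no other grouping gives one.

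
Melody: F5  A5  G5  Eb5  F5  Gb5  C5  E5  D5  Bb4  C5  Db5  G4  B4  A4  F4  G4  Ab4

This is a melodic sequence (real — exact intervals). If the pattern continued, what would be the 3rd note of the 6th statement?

F#3

Grouping in 6s, the 3rd note of each cell is G5, D5, A4.
Carrying that down a 4th forward: E4 → B3 → F#3.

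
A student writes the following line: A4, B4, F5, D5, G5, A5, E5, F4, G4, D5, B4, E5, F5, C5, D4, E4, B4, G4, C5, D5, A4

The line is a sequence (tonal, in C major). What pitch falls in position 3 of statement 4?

G4

The unit is 7 notes. Position-3 pitches of the 3 shown cells: F5, D5, B4.
From B4, down a 3rd gives G4.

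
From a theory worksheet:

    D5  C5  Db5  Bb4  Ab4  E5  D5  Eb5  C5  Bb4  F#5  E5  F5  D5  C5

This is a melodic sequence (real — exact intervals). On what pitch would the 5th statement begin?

A#5

With a 5-note motive the entries are D5, E5, F#5, each up a 2nd from the previous.
Extending the heads up a 2nd: G#5 → A#5.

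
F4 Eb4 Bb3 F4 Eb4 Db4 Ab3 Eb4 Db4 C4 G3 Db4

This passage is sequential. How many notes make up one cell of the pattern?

Try groups of 4 (3 cells in 12 notes):
F4 Eb4 Bb3 F4 | Eb4 Db4 Ab3 Eb4 | Db4 C4 G3 Db4
Each cell is the previous one down a 2nd — so the unit is 4 notes.

4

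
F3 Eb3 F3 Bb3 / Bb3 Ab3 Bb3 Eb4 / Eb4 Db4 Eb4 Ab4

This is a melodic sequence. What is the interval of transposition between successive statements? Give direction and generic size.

Taking 4-note groups, the heads are F3, Bb3, Eb4: the pattern moves up a 4th.
F3 to Bb3 is up a 4th.

up a 4th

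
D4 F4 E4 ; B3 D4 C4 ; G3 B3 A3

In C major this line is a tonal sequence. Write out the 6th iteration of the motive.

With a 3-note motive the entries are D4, B3, G3, each down a 3rd from the previous.
Extending down a 3rd: E3 → C3 → A2.
From A2 the diatonic shape gives A2 C3 B2.

A2 C3 B2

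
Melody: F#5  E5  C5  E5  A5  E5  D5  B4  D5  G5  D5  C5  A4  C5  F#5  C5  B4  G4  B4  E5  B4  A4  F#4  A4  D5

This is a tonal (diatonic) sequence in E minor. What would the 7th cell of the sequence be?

G4 F#4 D4 F#4 B4

The 5-note cells begin on F#5, E5, D5, C5, B4 — each down a 2nd from the last.
Extending down a 2nd: A4 → G4.
So cell 7 is G4 F#4 D4 F#4 B4.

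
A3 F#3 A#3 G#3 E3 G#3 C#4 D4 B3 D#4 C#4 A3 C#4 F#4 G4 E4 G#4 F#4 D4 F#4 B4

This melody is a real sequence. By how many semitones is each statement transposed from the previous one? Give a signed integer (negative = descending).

5

The 7-note cells begin on A3, D4, G4 — each up a 4th from the last.
A3 to D4 spans +5 semitones.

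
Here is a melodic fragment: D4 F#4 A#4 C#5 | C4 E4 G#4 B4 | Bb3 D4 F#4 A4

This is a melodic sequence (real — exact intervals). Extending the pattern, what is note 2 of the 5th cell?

Grouping in 4s, the 2nd note of each cell is F#4, E4, D4.
Extending down a 2nd: C4 → Bb3.

Bb3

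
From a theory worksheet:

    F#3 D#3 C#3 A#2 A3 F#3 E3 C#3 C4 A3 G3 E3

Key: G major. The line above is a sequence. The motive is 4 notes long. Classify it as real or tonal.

Each cell has the same semitone pattern (-3, -2, -3) — intervals are preserved exactly.
And D#3 lies outside G major, so the sequence is real rather than tonal.

real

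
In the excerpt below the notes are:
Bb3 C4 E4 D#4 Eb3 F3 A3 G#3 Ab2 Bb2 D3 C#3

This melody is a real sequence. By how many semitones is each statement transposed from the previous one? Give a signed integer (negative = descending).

Unit = 4 notes; the statements start on Bb3, Eb3, Ab2, moving down a 5th each time.
Bb3→Eb3 is 51 − 58 = -7 semitones.

-7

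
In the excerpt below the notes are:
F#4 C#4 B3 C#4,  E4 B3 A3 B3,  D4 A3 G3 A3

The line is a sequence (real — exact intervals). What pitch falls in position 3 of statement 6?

Db3

The unit is 4 notes. Position-3 pitches of the 3 shown cells: B3, A3, G3.
Extending down a 2nd: F3 → Eb3 → Db3.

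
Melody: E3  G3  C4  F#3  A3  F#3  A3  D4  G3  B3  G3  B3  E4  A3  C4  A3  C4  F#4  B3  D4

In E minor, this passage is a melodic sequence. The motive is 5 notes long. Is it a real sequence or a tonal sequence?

tonal

Every note is diatonic to E minor.
Cell 1 has -6 semitones from note 3 to 4, but cell 2 has -7 — the interval quality changes while the contour stays the same, which is the hallmark of a tonal sequence.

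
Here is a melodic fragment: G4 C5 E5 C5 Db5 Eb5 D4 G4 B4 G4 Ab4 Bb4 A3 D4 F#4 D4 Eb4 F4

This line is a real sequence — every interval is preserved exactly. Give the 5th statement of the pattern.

B2 E3 G#3 E3 F3 G3

With a 6-note motive the entries are G4, D4, A3, each down a 4th from the previous.
Extending down a 4th: E3 → B2.
From B2 the exact shape gives B2 E3 G#3 E3 F3 G3.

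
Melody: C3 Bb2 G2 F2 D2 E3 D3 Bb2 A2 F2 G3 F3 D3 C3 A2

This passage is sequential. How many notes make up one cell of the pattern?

There are 15 notes; a 5-note unit gives 3 cells:
C3 Bb2 G2 F2 D2 | E3 D3 Bb2 A2 F2 | G3 F3 D3 C3 A2
Every group is a transposition up a 3rd of the one before; no shorter unit works.

5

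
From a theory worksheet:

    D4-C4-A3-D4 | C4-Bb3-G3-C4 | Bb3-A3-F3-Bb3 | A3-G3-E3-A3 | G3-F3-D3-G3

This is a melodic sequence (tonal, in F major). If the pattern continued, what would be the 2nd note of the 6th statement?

The unit is 4 notes. Position-2 pitches of the 5 shown cells: C4, Bb3, A3, G3, F3.
From F3, down a 2nd gives E3.

E3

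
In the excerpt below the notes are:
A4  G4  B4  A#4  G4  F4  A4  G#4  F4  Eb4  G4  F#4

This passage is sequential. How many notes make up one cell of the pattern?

There are 12 notes; a 4-note unit gives 3 cells:
A4 G4 B4 A#4 | G4 F4 A4 G#4 | F4 Eb4 G4 F#4
That's a consistent down a 2nd shift per cell, and no other grouping gives one.

4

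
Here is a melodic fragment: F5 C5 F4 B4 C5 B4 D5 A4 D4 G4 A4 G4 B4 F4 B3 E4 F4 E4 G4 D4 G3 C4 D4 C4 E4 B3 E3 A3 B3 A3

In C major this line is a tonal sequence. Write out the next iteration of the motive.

The 6-note cells begin on F5, D5, B4, G4, E4 — each down a 3rd from the last.
Statement 6 starts on C4 and keeps the same diatonic contour: C4 G3 C3 F3 G3 F3.

C4 G3 C3 F3 G3 F3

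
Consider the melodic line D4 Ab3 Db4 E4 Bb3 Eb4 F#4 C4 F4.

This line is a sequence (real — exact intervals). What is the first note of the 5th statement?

The 3-note cells begin on D4, E4, F#4 — each up a 2nd from the last.
Extending the heads up a 2nd: G#4 → A#4.

A#4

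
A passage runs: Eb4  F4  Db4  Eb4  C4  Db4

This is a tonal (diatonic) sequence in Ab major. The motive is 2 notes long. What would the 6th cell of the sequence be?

G3 Ab3

With a 2-note motive the entries are Eb4, Db4, C4, each down a 2nd from the previous.
Carrying on: Bb3 → Ab3 → G3.
From G3 the diatonic shape gives G3 Ab3.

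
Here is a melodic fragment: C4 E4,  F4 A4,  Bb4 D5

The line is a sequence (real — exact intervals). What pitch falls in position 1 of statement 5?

Ab5

With 2-note cells, note 1 of each statement runs C4, F4, Bb4.
Extending up a 4th: Eb5 → Ab5.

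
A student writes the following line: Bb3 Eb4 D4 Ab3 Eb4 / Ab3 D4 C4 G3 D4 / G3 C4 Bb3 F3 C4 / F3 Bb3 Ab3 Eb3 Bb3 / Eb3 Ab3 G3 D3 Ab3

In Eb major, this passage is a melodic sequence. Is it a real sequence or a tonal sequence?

Every note is diatonic to Eb major.
Cell 1 has +5 semitones from note 1 to 2, but cell 2 has +6 — the interval quality changes while the contour stays the same, which is the hallmark of a tonal sequence.

tonal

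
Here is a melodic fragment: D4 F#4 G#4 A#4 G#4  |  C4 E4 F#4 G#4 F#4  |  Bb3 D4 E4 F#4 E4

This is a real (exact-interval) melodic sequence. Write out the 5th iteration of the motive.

Taking 5-note groups, the heads are D4, C4, Bb3: the pattern moves down a 2nd.
Carrying on: Ab3 → Gb3.
So cell 5 is Gb3 Bb3 C4 D4 C4.

Gb3 Bb3 C4 D4 C4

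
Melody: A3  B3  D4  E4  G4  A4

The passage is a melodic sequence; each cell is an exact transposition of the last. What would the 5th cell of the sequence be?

The 2-note cells begin on A3, D4, G4 — each up a 4th from the last.
Carrying on: C5 → F5.
Statement 5 starts on F5 and keeps the same exact contour: F5 G5.

F5 G5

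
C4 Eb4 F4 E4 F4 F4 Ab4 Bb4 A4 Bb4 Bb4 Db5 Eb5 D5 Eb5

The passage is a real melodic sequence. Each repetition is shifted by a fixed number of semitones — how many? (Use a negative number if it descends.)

5

Taking 5-note groups, the heads are C4, F4, Bb4: the pattern moves up a 4th.
C4→F4 is 65 − 60 = 5 semitones.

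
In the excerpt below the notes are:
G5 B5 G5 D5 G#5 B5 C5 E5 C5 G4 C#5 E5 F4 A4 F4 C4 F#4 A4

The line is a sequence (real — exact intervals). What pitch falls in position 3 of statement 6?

The unit is 6 notes. Position-3 pitches of the 3 shown cells: G5, C5, F4.
Carrying that down a 5th forward: Bb3 → Eb3 → Ab2.

Ab2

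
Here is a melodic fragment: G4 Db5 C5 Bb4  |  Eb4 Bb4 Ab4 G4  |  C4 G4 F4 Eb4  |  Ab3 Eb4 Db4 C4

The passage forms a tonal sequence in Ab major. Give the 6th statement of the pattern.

Db3 Ab3 G3 F3

Unit = 4 notes; the statements start on G4, Eb4, C4, Ab3, moving down a 3rd each time.
Continuing the starts: F3 → Db3.
Statement 6 starts on Db3 and keeps the same diatonic contour: Db3 Ab3 G3 F3.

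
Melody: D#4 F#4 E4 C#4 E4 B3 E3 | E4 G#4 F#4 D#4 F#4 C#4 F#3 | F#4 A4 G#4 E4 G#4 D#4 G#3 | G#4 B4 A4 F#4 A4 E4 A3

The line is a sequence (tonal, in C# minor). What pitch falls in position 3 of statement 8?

E5

The unit is 7 notes. Position-3 pitches of the 4 shown cells: E4, F#4, G#4, A4.
Carrying that up a 2nd forward: B4 → C#5 → D#5 → E5.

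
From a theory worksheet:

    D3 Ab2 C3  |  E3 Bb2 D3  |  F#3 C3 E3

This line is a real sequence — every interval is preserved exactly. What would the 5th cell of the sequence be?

Unit = 3 notes; the statements start on D3, E3, F#3, moving up a 2nd each time.
Continuing the starts: G#3 → A#3.
So cell 5 is A#3 E3 G#3.

A#3 E3 G#3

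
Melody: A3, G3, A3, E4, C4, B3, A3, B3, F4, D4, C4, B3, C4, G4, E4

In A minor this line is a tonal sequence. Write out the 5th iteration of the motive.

E4 D4 E4 B4 G4

Taking 5-note groups, the heads are A3, B3, C4: the pattern moves up a 2nd.
Carrying on: D4 → E4.
So cell 5 is E4 D4 E4 B4 G4.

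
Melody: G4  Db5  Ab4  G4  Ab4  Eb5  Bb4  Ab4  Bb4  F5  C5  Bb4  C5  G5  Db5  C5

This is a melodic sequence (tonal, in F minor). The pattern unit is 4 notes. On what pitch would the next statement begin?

Db5

Unit = 4 notes; the statements start on G4, Ab4, Bb4, C5, moving up a 2nd each time.
One more step up a 2nd gives Db5.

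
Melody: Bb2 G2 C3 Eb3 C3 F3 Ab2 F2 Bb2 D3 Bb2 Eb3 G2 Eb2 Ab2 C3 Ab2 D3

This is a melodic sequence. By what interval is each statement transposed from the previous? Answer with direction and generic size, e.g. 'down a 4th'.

down a 2nd

Unit = 6 notes; the statements start on Bb2, Ab2, G2, moving down a 2nd each time.
Bb2 to Ab2 is down a 2nd.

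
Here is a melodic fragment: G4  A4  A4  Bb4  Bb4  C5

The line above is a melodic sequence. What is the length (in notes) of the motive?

2

6 notes total. Splitting into 3 groups of 2:
G4 A4 | A4 Bb4 | Bb4 C5
That's a consistent up a 2nd shift per cell, and no other grouping gives one.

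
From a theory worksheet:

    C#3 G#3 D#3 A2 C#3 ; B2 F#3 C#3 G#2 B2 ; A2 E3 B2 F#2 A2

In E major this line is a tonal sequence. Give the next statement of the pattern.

G#2 D#3 A2 E2 G#2

With a 5-note motive the entries are C#3, B2, A2, each down a 2nd from the previous.
Statement 4 starts on G#2 and keeps the same diatonic contour: G#2 D#3 A2 E2 G#2.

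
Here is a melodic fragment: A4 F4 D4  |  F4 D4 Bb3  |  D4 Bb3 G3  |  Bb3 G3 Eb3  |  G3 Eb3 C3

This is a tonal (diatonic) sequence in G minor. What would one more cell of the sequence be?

The 3-note cells begin on A4, F4, D4, Bb3, G3 — each down a 3rd from the last.
Statement 6 starts on Eb3 and keeps the same diatonic contour: Eb3 C3 A2.

Eb3 C3 A2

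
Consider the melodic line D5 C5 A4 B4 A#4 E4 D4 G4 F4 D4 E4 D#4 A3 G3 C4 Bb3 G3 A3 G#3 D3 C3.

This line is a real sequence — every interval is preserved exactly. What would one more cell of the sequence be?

F3 Eb3 C3 D3 C#3 G2 F2

Taking 7-note groups, the heads are D5, G4, C4: the pattern moves down a 5th.
Statement 4 starts on F3 and keeps the same exact contour: F3 Eb3 C3 D3 C#3 G2 F2.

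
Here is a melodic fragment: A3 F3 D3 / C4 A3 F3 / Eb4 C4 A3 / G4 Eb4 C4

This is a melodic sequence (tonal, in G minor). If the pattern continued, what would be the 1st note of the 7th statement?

With 3-note cells, note 1 of each statement runs A3, C4, Eb4, G4.
Extending up a 3rd: Bb4 → D5 → F5.

F5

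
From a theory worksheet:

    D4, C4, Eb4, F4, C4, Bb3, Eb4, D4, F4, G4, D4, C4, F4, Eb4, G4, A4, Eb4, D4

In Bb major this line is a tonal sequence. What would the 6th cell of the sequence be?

The 6-note cells begin on D4, Eb4, F4 — each up a 2nd from the last.
Carrying on: G4 → A4 → Bb4.
Statement 6 starts on Bb4 and keeps the same diatonic contour: Bb4 A4 C5 D5 A4 G4.

Bb4 A4 C5 D5 A4 G4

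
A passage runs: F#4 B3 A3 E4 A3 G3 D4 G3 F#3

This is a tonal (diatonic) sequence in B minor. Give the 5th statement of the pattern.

B3 E3 D3

Taking 3-note groups, the heads are F#4, E4, D4: the pattern moves down a 2nd.
Extending down a 2nd: C#4 → B3.
So cell 5 is B3 E3 D3.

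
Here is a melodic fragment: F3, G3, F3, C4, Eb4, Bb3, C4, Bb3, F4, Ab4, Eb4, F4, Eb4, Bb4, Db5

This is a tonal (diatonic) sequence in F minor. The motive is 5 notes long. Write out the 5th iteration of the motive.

Db5 Eb5 Db5 Ab5 C6

The 5-note cells begin on F3, Bb3, Eb4 — each up a 4th from the last.
Carrying on: Ab4 → Db5.
Statement 5 starts on Db5 and keeps the same diatonic contour: Db5 Eb5 Db5 Ab5 C6.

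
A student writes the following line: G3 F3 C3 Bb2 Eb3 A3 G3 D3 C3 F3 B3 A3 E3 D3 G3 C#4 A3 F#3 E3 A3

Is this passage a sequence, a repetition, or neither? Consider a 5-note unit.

Note 2 of cell 4 is A3; if this were a sequence it would be B3. No unit length gives a consistent transposition pattern.

neither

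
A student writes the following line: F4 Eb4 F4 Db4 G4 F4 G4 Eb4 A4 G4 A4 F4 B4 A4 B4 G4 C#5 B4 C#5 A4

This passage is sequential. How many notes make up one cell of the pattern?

4

20 notes total. Splitting into 5 groups of 4:
F4 Eb4 F4 Db4 | G4 F4 G4 Eb4 | A4 G4 A4 F4 | B4 A4 B4 G4 | C#5 B4 C#5 A4
Every group is a transposition up a 2nd of the one before; no shorter unit works.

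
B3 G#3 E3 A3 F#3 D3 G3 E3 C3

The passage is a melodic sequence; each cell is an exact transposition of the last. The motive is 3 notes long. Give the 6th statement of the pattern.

Db3 Bb2 Gb2

Taking 3-note groups, the heads are B3, A3, G3: the pattern moves down a 2nd.
Extending down a 2nd: F3 → Eb3 → Db3.
From Db3 the exact shape gives Db3 Bb2 Gb2.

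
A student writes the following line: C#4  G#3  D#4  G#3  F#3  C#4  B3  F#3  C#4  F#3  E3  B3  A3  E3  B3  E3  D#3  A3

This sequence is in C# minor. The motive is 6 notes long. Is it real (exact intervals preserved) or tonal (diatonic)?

tonal

Every note is diatonic to C# minor.
Cell 1 has -2 semitones from note 4 to 5, but cell 3 has -1 — the interval quality changes while the contour stays the same, which is the hallmark of a tonal sequence.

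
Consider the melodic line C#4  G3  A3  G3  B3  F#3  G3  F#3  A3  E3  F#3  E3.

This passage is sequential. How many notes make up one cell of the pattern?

12 notes total. Splitting into 3 groups of 4:
C#4 G3 A3 G3 | B3 F#3 G3 F#3 | A3 E3 F#3 E3
That's a consistent down a 2nd shift per cell, and no other grouping gives one.

4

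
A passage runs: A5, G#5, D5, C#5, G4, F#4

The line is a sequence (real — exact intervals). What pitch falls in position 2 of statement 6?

A2

Grouping in 2s, the 2nd note of each cell is G#5, C#5, F#4.
Extending down a 5th: B3 → E3 → A2.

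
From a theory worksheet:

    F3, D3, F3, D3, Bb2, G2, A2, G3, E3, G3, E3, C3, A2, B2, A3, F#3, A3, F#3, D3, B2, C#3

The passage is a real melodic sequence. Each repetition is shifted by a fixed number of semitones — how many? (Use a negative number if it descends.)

2

Taking 7-note groups, the heads are F3, G3, A3: the pattern moves up a 2nd.
F3→G3 is 55 − 53 = 2 semitones.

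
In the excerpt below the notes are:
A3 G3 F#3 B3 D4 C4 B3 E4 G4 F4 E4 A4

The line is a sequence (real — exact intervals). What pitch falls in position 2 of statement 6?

Ab5

The unit is 4 notes. Position-2 pitches of the 3 shown cells: G3, C4, F4.
Each moves up a 4th. Continuing: Bb4 → Eb5 → Ab5.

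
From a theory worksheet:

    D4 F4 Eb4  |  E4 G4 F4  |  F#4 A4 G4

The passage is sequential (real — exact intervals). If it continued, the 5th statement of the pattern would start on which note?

Taking 3-note groups, the heads are D4, E4, F#4: the pattern moves up a 2nd.
Extending the heads up a 2nd: G#4 → A#4.

A#4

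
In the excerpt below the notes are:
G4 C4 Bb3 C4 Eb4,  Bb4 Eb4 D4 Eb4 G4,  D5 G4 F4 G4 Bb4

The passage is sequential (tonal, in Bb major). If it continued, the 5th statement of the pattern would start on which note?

Unit = 5 notes; the statements start on G4, Bb4, D5, moving up a 3rd each time.
Continuing: F5 → A5. Statement 5 starts on A5.

A5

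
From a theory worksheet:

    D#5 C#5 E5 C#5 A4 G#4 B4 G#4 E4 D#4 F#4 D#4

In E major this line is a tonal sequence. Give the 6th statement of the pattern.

C#3 B2 D#3 B2

Unit = 4 notes; the statements start on D#5, A4, E4, moving down a 4th each time.
Continuing the starts: B3 → F#3 → C#3.
Statement 6 starts on C#3 and keeps the same diatonic contour: C#3 B2 D#3 B2.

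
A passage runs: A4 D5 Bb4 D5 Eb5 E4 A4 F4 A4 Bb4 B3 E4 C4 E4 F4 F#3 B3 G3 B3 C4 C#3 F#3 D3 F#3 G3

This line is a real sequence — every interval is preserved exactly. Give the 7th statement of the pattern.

Taking 5-note groups, the heads are A4, E4, B3, F#3, C#3: the pattern moves down a 4th.
Extending down a 4th: G#2 → D#2.
Statement 7 starts on D#2 and keeps the same exact contour: D#2 G#2 E2 G#2 A2.

D#2 G#2 E2 G#2 A2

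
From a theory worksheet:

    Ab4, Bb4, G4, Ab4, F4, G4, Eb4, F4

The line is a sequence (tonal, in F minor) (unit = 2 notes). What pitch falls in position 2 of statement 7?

With 2-note cells, note 2 of each statement runs Bb4, Ab4, G4, F4.
Carrying that down a 2nd forward: Eb4 → Db4 → C4.

C4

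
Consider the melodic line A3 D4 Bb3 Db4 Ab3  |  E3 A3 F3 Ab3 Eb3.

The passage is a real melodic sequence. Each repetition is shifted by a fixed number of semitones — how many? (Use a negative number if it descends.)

With a 5-note motive the entries are A3, E3, each down a 4th from the previous.
A3→E3 is 52 − 57 = -5 semitones.

-5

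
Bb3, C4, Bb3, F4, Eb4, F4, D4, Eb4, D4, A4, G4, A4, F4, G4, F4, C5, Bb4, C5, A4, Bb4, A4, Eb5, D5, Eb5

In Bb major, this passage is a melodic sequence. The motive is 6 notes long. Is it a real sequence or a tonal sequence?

tonal

Every note is diatonic to Bb major.
Cell 1 has +2 semitones from note 1 to 2, but cell 2 has +1 — the interval quality changes while the contour stays the same, which is the hallmark of a tonal sequence.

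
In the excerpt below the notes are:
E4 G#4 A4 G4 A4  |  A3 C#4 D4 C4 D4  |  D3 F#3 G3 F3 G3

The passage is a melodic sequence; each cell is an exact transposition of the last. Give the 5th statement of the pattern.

C2 E2 F2 Eb2 F2

The 5-note cells begin on E4, A3, D3 — each down a 5th from the last.
Extending down a 5th: G2 → C2.
Statement 5 starts on C2 and keeps the same exact contour: C2 E2 F2 Eb2 F2.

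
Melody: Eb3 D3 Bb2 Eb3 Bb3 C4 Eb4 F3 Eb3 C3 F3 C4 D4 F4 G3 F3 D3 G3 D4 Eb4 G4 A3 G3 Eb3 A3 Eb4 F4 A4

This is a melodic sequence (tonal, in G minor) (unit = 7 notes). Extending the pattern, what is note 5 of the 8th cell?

The unit is 7 notes. Position-5 pitches of the 4 shown cells: Bb3, C4, D4, Eb4.
Extending up a 2nd: F4 → G4 → A4 → Bb4.

Bb4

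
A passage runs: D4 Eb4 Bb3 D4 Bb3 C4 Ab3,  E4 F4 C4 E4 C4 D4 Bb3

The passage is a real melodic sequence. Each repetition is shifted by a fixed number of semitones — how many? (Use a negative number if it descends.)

2

Taking 7-note groups, the heads are D4, E4: the pattern moves up a 2nd.
Counting half-steps from D4 to E4: 2.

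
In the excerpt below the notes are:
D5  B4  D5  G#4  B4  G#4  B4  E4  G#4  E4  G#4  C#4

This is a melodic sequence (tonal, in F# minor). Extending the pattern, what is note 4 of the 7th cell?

With 4-note cells, note 4 of each statement runs G#4, E4, C#4.
Extending down a 3rd: A3 → F#3 → D3 → B2.

B2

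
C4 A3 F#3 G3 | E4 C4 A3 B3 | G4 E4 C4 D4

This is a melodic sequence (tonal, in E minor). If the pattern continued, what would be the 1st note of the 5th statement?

D5

Grouping in 4s, the 1st note of each cell is C4, E4, G4.
Extending up a 3rd: B4 → D5.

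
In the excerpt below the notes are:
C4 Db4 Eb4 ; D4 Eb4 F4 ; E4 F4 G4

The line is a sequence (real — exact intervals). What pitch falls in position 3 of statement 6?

C#5

With 3-note cells, note 3 of each statement runs Eb4, F4, G4.
Carrying that up a 2nd forward: A4 → B4 → C#5.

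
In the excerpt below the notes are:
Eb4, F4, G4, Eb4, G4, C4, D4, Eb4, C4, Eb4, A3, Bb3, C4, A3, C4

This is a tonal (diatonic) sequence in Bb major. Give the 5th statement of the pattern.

Unit = 5 notes; the statements start on Eb4, C4, A3, moving down a 3rd each time.
Extending down a 3rd: F3 → D3.
Statement 5 starts on D3 and keeps the same diatonic contour: D3 Eb3 F3 D3 F3.

D3 Eb3 F3 D3 F3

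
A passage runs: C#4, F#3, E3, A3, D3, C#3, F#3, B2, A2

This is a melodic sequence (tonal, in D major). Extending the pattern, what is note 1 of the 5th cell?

With 3-note cells, note 1 of each statement runs C#4, A3, F#3.
Extending down a 3rd: D3 → B2.

B2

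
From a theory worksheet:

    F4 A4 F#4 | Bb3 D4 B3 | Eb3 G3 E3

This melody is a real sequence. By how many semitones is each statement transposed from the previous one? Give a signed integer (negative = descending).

Taking 3-note groups, the heads are F4, Bb3, Eb3: the pattern moves down a 5th.
F4 to Bb3 spans -7 semitones.

-7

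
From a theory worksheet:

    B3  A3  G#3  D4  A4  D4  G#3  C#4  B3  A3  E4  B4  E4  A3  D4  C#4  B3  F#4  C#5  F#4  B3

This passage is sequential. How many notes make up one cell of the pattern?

There are 21 notes; a 7-note unit gives 3 cells:
B3 A3 G#3 D4 A4 D4 G#3 | C#4 B3 A3 E4 B4 E4 A3 | D4 C#4 B3 F#4 C#5 F#4 B3
That's a consistent up a 2nd shift per cell, and no other grouping gives one.

7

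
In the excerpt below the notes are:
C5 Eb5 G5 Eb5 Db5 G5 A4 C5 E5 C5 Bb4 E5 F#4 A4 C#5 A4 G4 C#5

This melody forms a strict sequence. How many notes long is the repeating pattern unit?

Try groups of 6 (3 cells in 18 notes):
C5 Eb5 G5 Eb5 Db5 G5 | A4 C5 E5 C5 Bb4 E5 | F#4 A4 C#5 A4 G4 C#5
Each cell is the previous one down a 3rd — so the unit is 6 notes.

6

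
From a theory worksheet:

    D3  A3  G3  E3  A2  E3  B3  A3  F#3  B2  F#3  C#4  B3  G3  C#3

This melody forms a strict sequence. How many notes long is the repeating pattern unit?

15 notes total. Splitting into 3 groups of 5:
D3 A3 G3 E3 A2 | E3 B3 A3 F#3 B2 | F#3 C#4 B3 G3 C#3
Every group is a transposition up a 2nd of the one before; no shorter unit works.

5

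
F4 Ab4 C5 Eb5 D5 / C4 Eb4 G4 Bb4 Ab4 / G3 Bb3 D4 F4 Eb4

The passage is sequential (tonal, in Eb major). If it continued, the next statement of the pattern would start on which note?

With a 5-note motive the entries are F4, C4, G3, each down a 4th from the previous.
The next head, down a 4th from G3, is D3.

D3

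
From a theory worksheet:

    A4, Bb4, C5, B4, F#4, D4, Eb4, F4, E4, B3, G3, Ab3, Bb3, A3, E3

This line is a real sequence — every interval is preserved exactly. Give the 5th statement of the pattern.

The 5-note cells begin on A4, D4, G3 — each down a 5th from the last.
Continuing the starts: C3 → F2.
From F2 the exact shape gives F2 Gb2 Ab2 G2 D2.

F2 Gb2 Ab2 G2 D2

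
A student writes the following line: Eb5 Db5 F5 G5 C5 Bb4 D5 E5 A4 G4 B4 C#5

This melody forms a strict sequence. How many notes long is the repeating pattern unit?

12 notes total. Splitting into 3 groups of 4:
Eb5 Db5 F5 G5 | C5 Bb4 D5 E5 | A4 G4 B4 C#5
That's a consistent down a 3rd shift per cell, and no other grouping gives one.

4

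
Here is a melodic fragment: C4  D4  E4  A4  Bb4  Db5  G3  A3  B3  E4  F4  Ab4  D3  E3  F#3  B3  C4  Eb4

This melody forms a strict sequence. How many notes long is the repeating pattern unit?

Try groups of 6 (3 cells in 18 notes):
C4 D4 E4 A4 Bb4 Db5 | G3 A3 B3 E4 F4 Ab4 | D3 E3 F#3 B3 C4 Eb4
That's a consistent down a 4th shift per cell, and no other grouping gives one.

6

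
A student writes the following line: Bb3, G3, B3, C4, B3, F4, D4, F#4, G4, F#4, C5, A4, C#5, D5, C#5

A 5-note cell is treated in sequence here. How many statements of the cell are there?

15 notes in groups of 5 gives 15/5 = 3 statements.
Starts: Bb3, F4, C5 — each up a 5th.

3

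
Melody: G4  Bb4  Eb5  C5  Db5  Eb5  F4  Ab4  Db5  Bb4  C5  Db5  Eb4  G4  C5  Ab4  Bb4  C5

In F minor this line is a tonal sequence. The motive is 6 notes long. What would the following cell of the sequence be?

Db4 F4 Bb4 G4 Ab4 Bb4

Taking 6-note groups, the heads are G4, F4, Eb4: the pattern moves down a 2nd.
So cell 4 is Db4 F4 Bb4 G4 Ab4 Bb4.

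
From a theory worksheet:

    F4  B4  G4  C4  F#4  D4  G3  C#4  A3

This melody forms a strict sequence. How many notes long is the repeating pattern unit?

3

There are 9 notes; a 3-note unit gives 3 cells:
F4 B4 G4 | C4 F#4 D4 | G3 C#4 A3
Every group is a transposition down a 4th of the one before; no shorter unit works.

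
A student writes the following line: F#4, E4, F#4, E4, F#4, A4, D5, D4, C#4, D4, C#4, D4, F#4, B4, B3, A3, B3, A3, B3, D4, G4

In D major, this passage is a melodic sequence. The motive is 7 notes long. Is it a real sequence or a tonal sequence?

Every note is diatonic to D major.
Cell 1 has -2 semitones from note 1 to 2, but cell 2 has -1 — the interval quality changes while the contour stays the same, which is the hallmark of a tonal sequence.

tonal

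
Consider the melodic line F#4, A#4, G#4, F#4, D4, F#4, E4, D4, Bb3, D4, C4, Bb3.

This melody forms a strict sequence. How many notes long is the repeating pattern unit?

There are 12 notes; a 4-note unit gives 3 cells:
F#4 A#4 G#4 F#4 | D4 F#4 E4 D4 | Bb3 D4 C4 Bb3
That's a consistent down a 3rd shift per cell, and no other grouping gives one.

4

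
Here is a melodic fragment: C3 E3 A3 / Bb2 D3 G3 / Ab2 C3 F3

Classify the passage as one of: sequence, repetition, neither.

sequence

Each 3-note cell is the previous one transposed down a 2nd.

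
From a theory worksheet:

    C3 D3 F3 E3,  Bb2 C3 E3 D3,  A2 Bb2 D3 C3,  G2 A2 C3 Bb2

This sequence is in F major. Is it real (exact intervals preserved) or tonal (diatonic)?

Every note is diatonic to F major.
Cell 1 has +3 semitones from note 2 to 3, but cell 2 has +4 — the interval quality changes while the contour stays the same, which is the hallmark of a tonal sequence.

tonal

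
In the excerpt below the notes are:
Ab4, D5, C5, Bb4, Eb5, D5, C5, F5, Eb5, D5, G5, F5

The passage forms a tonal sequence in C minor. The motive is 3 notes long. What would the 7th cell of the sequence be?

The 3-note cells begin on Ab4, Bb4, C5, D5 — each up a 2nd from the last.
Carrying on: Eb5 → F5 → G5.
Statement 7 starts on G5 and keeps the same diatonic contour: G5 C6 Bb5.

G5 C6 Bb5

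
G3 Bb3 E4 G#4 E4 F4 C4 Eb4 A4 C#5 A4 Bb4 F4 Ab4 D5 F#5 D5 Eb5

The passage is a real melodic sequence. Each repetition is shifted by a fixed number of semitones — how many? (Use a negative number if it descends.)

5

Unit = 6 notes; the statements start on G3, C4, F4, moving up a 4th each time.
Counting half-steps from G3 to C4: 5.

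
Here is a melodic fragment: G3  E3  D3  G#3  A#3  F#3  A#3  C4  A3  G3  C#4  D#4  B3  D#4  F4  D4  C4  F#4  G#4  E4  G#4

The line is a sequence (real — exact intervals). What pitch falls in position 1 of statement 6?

The unit is 7 notes. Position-1 pitches of the 3 shown cells: G3, C4, F4.
Each moves up a 4th. Continuing: Bb4 → Eb5 → Ab5.

Ab5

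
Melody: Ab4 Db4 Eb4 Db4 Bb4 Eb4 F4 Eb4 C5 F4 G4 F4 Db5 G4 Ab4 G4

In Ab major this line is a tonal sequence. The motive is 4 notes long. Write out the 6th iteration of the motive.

F5 Bb4 C5 Bb4

Taking 4-note groups, the heads are Ab4, Bb4, C5, Db5: the pattern moves up a 2nd.
Carrying on: Eb5 → F5.
Statement 6 starts on F5 and keeps the same diatonic contour: F5 Bb4 C5 Bb4.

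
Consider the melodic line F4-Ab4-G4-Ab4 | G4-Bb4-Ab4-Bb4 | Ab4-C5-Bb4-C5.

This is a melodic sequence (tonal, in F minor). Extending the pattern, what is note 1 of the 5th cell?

C5

Grouping in 4s, the 1st note of each cell is F4, G4, Ab4.
Each moves up a 2nd. Continuing: Bb4 → C5.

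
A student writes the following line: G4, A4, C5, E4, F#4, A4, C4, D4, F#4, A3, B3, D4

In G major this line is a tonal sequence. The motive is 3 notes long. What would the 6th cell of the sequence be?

Taking 3-note groups, the heads are G4, E4, C4, A3: the pattern moves down a 3rd.
Carrying on: F#3 → D3.
So cell 6 is D3 E3 G3.

D3 E3 G3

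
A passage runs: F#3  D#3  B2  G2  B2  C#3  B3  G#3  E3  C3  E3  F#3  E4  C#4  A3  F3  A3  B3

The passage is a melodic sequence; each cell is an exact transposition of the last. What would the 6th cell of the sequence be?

The 6-note cells begin on F#3, B3, E4 — each up a 4th from the last.
Carrying on: A4 → D5 → G5.
From G5 the exact shape gives G5 E5 C5 Ab4 C5 D5.

G5 E5 C5 Ab4 C5 D5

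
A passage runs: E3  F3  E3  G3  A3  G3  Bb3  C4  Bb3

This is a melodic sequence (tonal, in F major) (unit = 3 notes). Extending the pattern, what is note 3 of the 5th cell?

F4

With 3-note cells, note 3 of each statement runs E3, G3, Bb3.
Each moves up a 3rd. Continuing: D4 → F4.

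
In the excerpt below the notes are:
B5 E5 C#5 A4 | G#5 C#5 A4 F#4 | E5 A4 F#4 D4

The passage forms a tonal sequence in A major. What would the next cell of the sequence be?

C#5 F#4 D4 B3

Taking 4-note groups, the heads are B5, G#5, E5: the pattern moves down a 3rd.
Statement 4 starts on C#5 and keeps the same diatonic contour: C#5 F#4 D4 B3.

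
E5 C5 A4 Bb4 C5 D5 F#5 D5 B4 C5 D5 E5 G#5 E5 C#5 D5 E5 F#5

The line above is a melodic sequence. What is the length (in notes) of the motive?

Try groups of 6 (3 cells in 18 notes):
E5 C5 A4 Bb4 C5 D5 | F#5 D5 B4 C5 D5 E5 | G#5 E5 C#5 D5 E5 F#5
Each cell is the previous one up a 2nd — so the unit is 6 notes.

6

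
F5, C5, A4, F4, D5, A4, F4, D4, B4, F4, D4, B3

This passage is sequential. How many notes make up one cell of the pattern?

There are 12 notes; a 4-note unit gives 3 cells:
F5 C5 A4 F4 | D5 A4 F4 D4 | B4 F4 D4 B3
Every group is a transposition down a 3rd of the one before; no shorter unit works.

4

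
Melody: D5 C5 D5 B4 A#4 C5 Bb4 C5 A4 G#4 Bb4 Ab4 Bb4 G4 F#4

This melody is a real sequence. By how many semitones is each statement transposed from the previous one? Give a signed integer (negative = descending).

-2

The 5-note cells begin on D5, C5, Bb4 — each down a 2nd from the last.
D5 to C5 spans -2 semitones.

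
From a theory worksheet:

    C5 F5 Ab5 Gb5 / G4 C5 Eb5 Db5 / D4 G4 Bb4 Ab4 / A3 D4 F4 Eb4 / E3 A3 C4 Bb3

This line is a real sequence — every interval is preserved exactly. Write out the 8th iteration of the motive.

Unit = 4 notes; the statements start on C5, G4, D4, A3, E3, moving down a 4th each time.
Continuing the starts: B2 → F#2 → C#2.
From C#2 the exact shape gives C#2 F#2 A2 G2.

C#2 F#2 A2 G2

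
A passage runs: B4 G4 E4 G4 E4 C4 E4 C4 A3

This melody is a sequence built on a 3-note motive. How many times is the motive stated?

9 notes in groups of 3 gives 9/3 = 3 statements.
Starts: B4, G4, E4 — each down a 3rd.

3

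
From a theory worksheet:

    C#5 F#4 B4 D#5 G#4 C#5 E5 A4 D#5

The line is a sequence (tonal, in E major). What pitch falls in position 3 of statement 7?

Grouping in 3s, the 3rd note of each cell is B4, C#5, D#5.
Carrying that up a 2nd forward: E5 → F#5 → G#5 → A5.

A5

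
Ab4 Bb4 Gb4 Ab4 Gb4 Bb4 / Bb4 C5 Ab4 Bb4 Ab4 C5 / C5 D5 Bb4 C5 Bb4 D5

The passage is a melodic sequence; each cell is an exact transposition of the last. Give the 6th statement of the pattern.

F#5 G#5 E5 F#5 E5 G#5

The 6-note cells begin on Ab4, Bb4, C5 — each up a 2nd from the last.
Carrying on: D5 → E5 → F#5.
From F#5 the exact shape gives F#5 G#5 E5 F#5 E5 G#5.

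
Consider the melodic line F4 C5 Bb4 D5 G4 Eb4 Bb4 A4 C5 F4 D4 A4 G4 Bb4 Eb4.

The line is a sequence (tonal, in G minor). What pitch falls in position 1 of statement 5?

Bb3

With 5-note cells, note 1 of each statement runs F4, Eb4, D4.
Extending down a 2nd: C4 → Bb3.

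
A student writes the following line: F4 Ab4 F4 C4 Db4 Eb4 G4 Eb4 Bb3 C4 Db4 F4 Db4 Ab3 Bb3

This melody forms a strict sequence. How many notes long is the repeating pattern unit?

Try groups of 5 (3 cells in 15 notes):
F4 Ab4 F4 C4 Db4 | Eb4 G4 Eb4 Bb3 C4 | Db4 F4 Db4 Ab3 Bb3
That's a consistent down a 2nd shift per cell, and no other grouping gives one.

5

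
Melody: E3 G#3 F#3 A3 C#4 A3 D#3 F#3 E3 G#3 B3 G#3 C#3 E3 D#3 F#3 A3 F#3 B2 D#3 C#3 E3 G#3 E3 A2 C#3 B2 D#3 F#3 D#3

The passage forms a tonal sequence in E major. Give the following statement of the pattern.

G#2 B2 A2 C#3 E3 C#3

Taking 6-note groups, the heads are E3, D#3, C#3, B2, A2: the pattern moves down a 2nd.
Statement 6 starts on G#2 and keeps the same diatonic contour: G#2 B2 A2 C#3 E3 C#3.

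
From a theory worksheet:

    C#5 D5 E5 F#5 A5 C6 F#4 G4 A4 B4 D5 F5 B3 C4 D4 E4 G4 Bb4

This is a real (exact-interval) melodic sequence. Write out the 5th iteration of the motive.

Taking 6-note groups, the heads are C#5, F#4, B3: the pattern moves down a 5th.
Carrying on: E3 → A2.
From A2 the exact shape gives A2 Bb2 C3 D3 F3 Ab3.

A2 Bb2 C3 D3 F3 Ab3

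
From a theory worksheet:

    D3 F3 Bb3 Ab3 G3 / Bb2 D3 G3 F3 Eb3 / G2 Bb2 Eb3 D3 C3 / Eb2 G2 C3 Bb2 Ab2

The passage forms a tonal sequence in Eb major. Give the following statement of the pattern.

The 5-note cells begin on D3, Bb2, G2, Eb2 — each down a 3rd from the last.
So cell 5 is C2 Eb2 Ab2 G2 F2.

C2 Eb2 Ab2 G2 F2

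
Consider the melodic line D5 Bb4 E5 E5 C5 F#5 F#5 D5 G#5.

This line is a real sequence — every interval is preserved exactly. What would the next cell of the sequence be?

Unit = 3 notes; the statements start on D5, E5, F#5, moving up a 2nd each time.
So cell 4 is G#5 E5 A#5.

G#5 E5 A#5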